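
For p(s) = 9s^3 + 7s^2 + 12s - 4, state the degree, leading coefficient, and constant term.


Highest power of s is 3, with coefficient 9. Constant term is -4.
Degree = 3, leading coefficient = 9, constant term = -4


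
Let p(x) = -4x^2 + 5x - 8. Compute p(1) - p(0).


p(1) = -7
p(0) = -8
p(1) - p(0) = -7 + 8 = 1


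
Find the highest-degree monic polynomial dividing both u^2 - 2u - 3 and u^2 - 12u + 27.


Factor each:
  u^2 - 2u - 3 = (u - 3)(u + 1)
  u^2 - 12u + 27 = (u - 3)(u - 9)
Common monic factor: u - 3


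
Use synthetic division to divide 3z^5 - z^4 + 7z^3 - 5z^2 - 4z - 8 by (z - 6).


Synthetic division with c = 6. Coefficients: 3, -1, 7, -5, -4, -8
Bring down 3.
  3 * 6 = 18; 18 - 1 = 17
  17 * 6 = 102; 102 + 7 = 109
  109 * 6 = 654; 654 - 5 = 649
  649 * 6 = 3894; 3894 - 4 = 3890
  3890 * 6 = 23340; 23340 - 8 = 23332
Quotient: 3z^4 + 17z^3 + 109z^2 + 649z + 3890, Remainder: 23332


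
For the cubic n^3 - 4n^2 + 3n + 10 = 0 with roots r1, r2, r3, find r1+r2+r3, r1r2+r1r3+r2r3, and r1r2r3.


Monic cubic n^3+bn^2+cn+d=0: sum=-b, pairwise sum=c, product=-d.
b=-4, c=3, d=10
r1+r2+r3 = 4
r1r2+r1r3+r2r3 = 3
r1r2r3 = -10


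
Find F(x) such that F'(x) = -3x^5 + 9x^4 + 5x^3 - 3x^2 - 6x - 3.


Reverse power rule on each term:
  ∫ -3x^5 dx = -(1/2)x^6
  ∫ 9x^4 dx = (9/5)x^5
  ∫ 5x^3 dx = (5/4)x^4
  ∫ -3x^2 dx = -x^3
  ∫ -6x dx = -3x^2
  ∫ -3 dx = -3x
F(x) = -(1/2)x^6 + (9/5)x^5 + (5/4)x^4 - x^3 - 3x^2 - 3x + C


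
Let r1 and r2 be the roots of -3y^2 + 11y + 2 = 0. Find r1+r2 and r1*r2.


For ay^2+by+c=0: sum = -b/a, product = c/a.
a=-3, b=11, c=2
Sum = -(11)/-3 = 11/3
Product = (2)/-3 = -2/3


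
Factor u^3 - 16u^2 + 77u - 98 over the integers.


Try integer roots (divisors of -98). u=2: p(2)=0.
Divide out (u - 2): quotient is u^2 - 14u + 49.
Factor the quadratic: (u - 7)(u - 7)
Result: (u - 2)(u - 7)(u - 7)


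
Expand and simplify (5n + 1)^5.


Expand (5n + 1)^5 by repeated multiplication:
  (5n + 1)^2 = 25n^2 + 10n + 1
  (5n + 1)^3 = 125n^3 + 75n^2 + 15n + 1
  (5n + 1)^4 = 625n^4 + 500n^3 + 150n^2 + 20n + 1
= 3125n^5 + 3125n^4 + 1250n^3 + 250n^2 + 25n + 1


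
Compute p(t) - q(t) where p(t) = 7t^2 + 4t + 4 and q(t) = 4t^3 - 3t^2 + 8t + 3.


Distribute the minus sign:
  (7t^2 + 4t + 4)
- (4t^3 - 3t^2 + 8t + 3)
Negate second polynomial: -4t^3 + 3t^2 - 8t - 3
Add: -4t^3 + 10t^2 - 4t + 1


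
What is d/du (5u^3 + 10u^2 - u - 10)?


Apply the power rule term by term:
  d/du(5u^3) = 15u^2
  d/du(10u^2) = 20u
  d/du(-u) = -1
  d/du(-10) = 0
p'(u) = 15u^2 + 20u - 1


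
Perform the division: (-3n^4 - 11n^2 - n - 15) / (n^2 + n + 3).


(-3n^4 - 11n^2 - n - 15) / (n^2 + n + 3)
Step 1: -3n^2 * (n^2 + n + 3) = -3n^4 - 3n^3 - 9n^2; subtract.
Step 2: 3n * (n^2 + n + 3) = 3n^3 + 3n^2 + 9n; subtract.
Step 3: -5 * (n^2 + n + 3) = -5n^2 - 5n - 15; subtract.
Quotient: -3n^2 + 3n - 5, Remainder: -5n


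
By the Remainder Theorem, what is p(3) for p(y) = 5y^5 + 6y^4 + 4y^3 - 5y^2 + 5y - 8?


By the Remainder Theorem, the remainder equals p(3):
  5*(3)^5 = 1215
  6*(3)^4 = 486
  4*(3)^3 = 108
  -5*(3)^2 = -45
  5*(3)^1 = 15
  constant: -8
Sum: 1215 + 486 + 108 - 45 + 15 - 8 = 1771


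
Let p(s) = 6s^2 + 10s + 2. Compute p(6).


Using direct substitution:
  6 * (6)^2 = 216
  10 * (6)^1 = 60
  constant: 2
Sum = 216 + 60 + 2 = 278


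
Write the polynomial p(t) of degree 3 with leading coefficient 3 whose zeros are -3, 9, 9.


p(t) = 3(t + 3)(t - 9)(t - 9)
Expand: 3t^3 - 45t^2 + 81t + 729


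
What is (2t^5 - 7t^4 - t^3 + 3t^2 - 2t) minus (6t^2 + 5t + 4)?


Distribute the minus sign:
  (2t^5 - 7t^4 - t^3 + 3t^2 - 2t)
- (6t^2 + 5t + 4)
Negate second polynomial: -6t^2 - 5t - 4
Add: 2t^5 - 7t^4 - t^3 - 3t^2 - 7t - 4


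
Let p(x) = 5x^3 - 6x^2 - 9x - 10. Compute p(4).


Using direct substitution:
  5 * (4)^3 = 320
  -6 * (4)^2 = -96
  -9 * (4)^1 = -36
  constant: -10
Sum = 320 - 96 - 36 - 10 = 178


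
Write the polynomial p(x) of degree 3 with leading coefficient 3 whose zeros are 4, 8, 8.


p(x) = 3(x - 4)(x - 8)(x - 8)
Expand: 3x^3 - 60x^2 + 384x - 768


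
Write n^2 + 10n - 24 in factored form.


Roots satisfy r1 + r2 = -b/a = -10 and r1*r2 = c/a = -24.
So r1 = 2, r2 = -12.
n^2 + 10n - 24 = (n - r1)(n - r2) = (n - 2)(n + 12)


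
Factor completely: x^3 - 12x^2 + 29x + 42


Try integer roots (divisors of 42). x=6: p(6)=0.
Divide out (x - 6): quotient is x^2 - 6x - 7.
Factor the quadratic: (x - 7)(x + 1)
Result: (x - 6)(x - 7)(x + 1)


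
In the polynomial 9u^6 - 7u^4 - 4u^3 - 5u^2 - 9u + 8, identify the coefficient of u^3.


Read off the coefficient of u^3: -4


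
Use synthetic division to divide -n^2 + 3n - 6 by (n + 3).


Synthetic division with c = -3. Coefficients: -1, 3, -6
Bring down -1.
  -1 * -3 = 3; 3 + 3 = 6
  6 * -3 = -18; -18 - 6 = -24
Quotient: -n + 6, Remainder: -24


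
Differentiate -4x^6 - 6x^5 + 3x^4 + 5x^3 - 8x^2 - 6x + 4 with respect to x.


Apply the power rule term by term:
  d/dx(-4x^6) = -24x^5
  d/dx(-6x^5) = -30x^4
  d/dx(3x^4) = 12x^3
  d/dx(5x^3) = 15x^2
  d/dx(-8x^2) = -16x
  d/dx(-6x) = -6
  d/dx(4) = 0
p'(x) = -24x^5 - 30x^4 + 12x^3 + 15x^2 - 16x - 6


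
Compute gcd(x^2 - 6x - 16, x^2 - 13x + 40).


Factor each:
  x^2 - 6x - 16 = (x - 8)(x + 2)
  x^2 - 13x + 40 = (x - 8)(x - 5)
Common monic factor: x - 8


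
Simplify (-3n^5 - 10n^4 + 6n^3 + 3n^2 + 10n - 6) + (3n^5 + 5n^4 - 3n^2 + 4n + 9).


Align terms by degree and add:
  -3n^5 - 10n^4 + 6n^3 + 3n^2 + 10n - 6
+ 3n^5 + 5n^4 - 3n^2 + 4n + 9
= -5n^4 + 6n^3 + 14n + 3


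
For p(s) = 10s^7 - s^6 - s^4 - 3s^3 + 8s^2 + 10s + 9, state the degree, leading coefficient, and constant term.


Highest power of s is 7, with coefficient 10. Constant term is 9.
Degree = 7, leading coefficient = 10, constant term = 9


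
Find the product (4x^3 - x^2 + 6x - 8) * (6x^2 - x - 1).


Distribute each term of the first polynomial:
  (4x^3)(6x^2 - x - 1) = 24x^5 - 4x^4 - 4x^3
  (-x^2)(6x^2 - x - 1) = -6x^4 + x^3 + x^2
  (6x)(6x^2 - x - 1) = 36x^3 - 6x^2 - 6x
  (-8)(6x^2 - x - 1) = -48x^2 + 8x + 8
Sum: 24x^5 - 10x^4 + 33x^3 - 53x^2 + 2x + 8


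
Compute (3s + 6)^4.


Expand (3s + 6)^4 by repeated multiplication:
  (3s + 6)^2 = 9s^2 + 36s + 36
  (3s + 6)^3 = 27s^3 + 162s^2 + 324s + 216
= 81s^4 + 648s^3 + 1944s^2 + 2592s + 1296


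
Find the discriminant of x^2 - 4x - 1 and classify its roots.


D = b^2 - 4ac = (-4)^2 - 4(1)(-1) = 16 + 4 = 20
Since D > 0: two distinct irrational roots


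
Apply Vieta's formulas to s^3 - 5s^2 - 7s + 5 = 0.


Monic cubic s^3+bs^2+cs+d=0: sum=-b, pairwise sum=c, product=-d.
b=-5, c=-7, d=5
r1+r2+r3 = 5
r1r2+r1r3+r2r3 = -7
r1r2r3 = -5


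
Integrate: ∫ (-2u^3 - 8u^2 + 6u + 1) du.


Reverse power rule on each term:
  ∫ -2u^3 du = -(1/2)u^4
  ∫ -8u^2 du = -(8/3)u^3
  ∫ 6u du = 3u^2
  ∫ 1 du = u
F(u) = -(1/2)u^4 - (8/3)u^3 + 3u^2 + u + C


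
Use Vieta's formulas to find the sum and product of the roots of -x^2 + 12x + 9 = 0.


For ax^2+bx+c=0: sum = -b/a, product = c/a.
a=-1, b=12, c=9
Sum = -(12)/-1 = 12
Product = (9)/-1 = -9


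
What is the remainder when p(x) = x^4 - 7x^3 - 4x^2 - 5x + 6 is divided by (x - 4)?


By the Remainder Theorem, the remainder equals p(4):
  1*(4)^4 = 256
  -7*(4)^3 = -448
  -4*(4)^2 = -64
  -5*(4)^1 = -20
  constant: 6
Sum: 256 - 448 - 64 - 20 + 6 = -270


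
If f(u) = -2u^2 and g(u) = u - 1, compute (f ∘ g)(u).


Substitute g(u) into f:
f(g(u)) = -2*(u - 1)^2
(u - 1)^2 = u^2 - 2u + 1
Expand and combine: -2u^2 + 4u - 2


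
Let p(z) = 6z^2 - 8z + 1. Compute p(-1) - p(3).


p(-1) = 15
p(3) = 31
p(-1) - p(3) = 15 - 31 = -16


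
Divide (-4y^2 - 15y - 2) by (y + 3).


(-4y^2 - 15y - 2) / (y + 3)
Step 1: -4y * (y + 3) = -4y^2 - 12y; subtract.
Step 2: -3 * (y + 3) = -3y - 9; subtract.
Quotient: -4y - 3, Remainder: 7


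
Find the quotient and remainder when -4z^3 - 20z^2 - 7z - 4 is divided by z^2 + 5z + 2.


(-4z^3 - 20z^2 - 7z - 4) / (z^2 + 5z + 2)
Step 1: -4z * (z^2 + 5z + 2) = -4z^3 - 20z^2 - 8z; subtract.
Step 2: 0 * (z^2 + 5z + 2) = 0; subtract.
Quotient: -4z, Remainder: z - 4


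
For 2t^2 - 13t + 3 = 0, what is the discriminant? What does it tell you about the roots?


D = b^2 - 4ac = (-13)^2 - 4(2)(3) = 169 - 24 = 145
Since D > 0: two distinct irrational roots


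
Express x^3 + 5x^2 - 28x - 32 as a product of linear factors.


Try integer roots (divisors of -32). x=-1: p(-1)=0.
Divide out (x + 1): quotient is x^2 + 4x - 32.
Factor the quadratic: (x + 8)(x - 4)
Result: (x + 1)(x + 8)(x - 4)


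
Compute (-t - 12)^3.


Expand (-t - 12)^3 by repeated multiplication:
  (-t - 12)^2 = t^2 + 24t + 144
= -t^3 - 36t^2 - 432t - 1728


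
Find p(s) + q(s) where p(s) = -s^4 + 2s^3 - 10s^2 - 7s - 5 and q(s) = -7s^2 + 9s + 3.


Align terms by degree and add:
  -s^4 + 2s^3 - 10s^2 - 7s - 5
  -7s^2 + 9s + 3
= -s^4 + 2s^3 - 17s^2 + 2s - 2


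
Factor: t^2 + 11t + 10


Roots satisfy r1 + r2 = -b/a = -11 and r1*r2 = c/a = 10.
So r1 = -1, r2 = -10.
t^2 + 11t + 10 = (t - r1)(t - r2) = (t + 1)(t + 10)


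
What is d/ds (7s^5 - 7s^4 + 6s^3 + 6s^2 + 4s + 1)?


Apply the power rule term by term:
  d/ds(7s^5) = 35s^4
  d/ds(-7s^4) = -28s^3
  d/ds(6s^3) = 18s^2
  d/ds(6s^2) = 12s
  d/ds(4s) = 4
  d/ds(1) = 0
p'(s) = 35s^4 - 28s^3 + 18s^2 + 12s + 4


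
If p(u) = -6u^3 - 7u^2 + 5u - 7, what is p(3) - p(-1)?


p(3) = -217
p(-1) = -13
p(3) - p(-1) = -217 + 13 = -204


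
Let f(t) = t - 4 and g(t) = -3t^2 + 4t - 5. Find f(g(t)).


Substitute g(t) into f:
f(g(t)) = 1*(-3t^2 + 4t - 5) + (-4)
Expand and combine: -3t^2 + 4t - 9


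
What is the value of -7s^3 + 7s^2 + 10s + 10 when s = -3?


Using direct substitution:
  -7 * (-3)^3 = 189
  7 * (-3)^2 = 63
  10 * (-3)^1 = -30
  constant: 10
Sum = 189 + 63 - 30 + 10 = 232


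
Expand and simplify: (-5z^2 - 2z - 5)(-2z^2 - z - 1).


Distribute each term of the first polynomial:
  (-5z^2)(-2z^2 - z - 1) = 10z^4 + 5z^3 + 5z^2
  (-2z)(-2z^2 - z - 1) = 4z^3 + 2z^2 + 2z
  (-5)(-2z^2 - z - 1) = 10z^2 + 5z + 5
Sum: 10z^4 + 9z^3 + 17z^2 + 7z + 5


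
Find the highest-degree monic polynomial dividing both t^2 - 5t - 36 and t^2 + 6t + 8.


Factor each:
  t^2 - 5t - 36 = (t + 4)(t - 9)
  t^2 + 6t + 8 = (t + 4)(t + 2)
Common monic factor: t + 4


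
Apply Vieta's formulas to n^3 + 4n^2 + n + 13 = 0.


Monic cubic n^3+bn^2+cn+d=0: sum=-b, pairwise sum=c, product=-d.
b=4, c=1, d=13
r1+r2+r3 = -4
r1r2+r1r3+r2r3 = 1
r1r2r3 = -13


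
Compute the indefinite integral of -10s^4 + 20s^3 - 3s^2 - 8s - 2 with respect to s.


Reverse power rule on each term:
  ∫ -10s^4 ds = -2s^5
  ∫ 20s^3 ds = 5s^4
  ∫ -3s^2 ds = -s^3
  ∫ -8s ds = -4s^2
  ∫ -2 ds = -2s
F(s) = -2s^5 + 5s^4 - s^3 - 4s^2 - 2s + C


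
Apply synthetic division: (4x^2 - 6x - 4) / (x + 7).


Synthetic division with c = -7. Coefficients: 4, -6, -4
Bring down 4.
  4 * -7 = -28; -28 - 6 = -34
  -34 * -7 = 238; 238 - 4 = 234
Quotient: 4x - 34, Remainder: 234


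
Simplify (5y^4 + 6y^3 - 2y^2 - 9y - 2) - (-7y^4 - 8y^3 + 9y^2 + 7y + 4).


Distribute the minus sign:
  (5y^4 + 6y^3 - 2y^2 - 9y - 2)
- (-7y^4 - 8y^3 + 9y^2 + 7y + 4)
Negate second polynomial: 7y^4 + 8y^3 - 9y^2 - 7y - 4
Add: 12y^4 + 14y^3 - 11y^2 - 16y - 6


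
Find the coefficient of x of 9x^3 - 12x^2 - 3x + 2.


Read off the coefficient of x: -3


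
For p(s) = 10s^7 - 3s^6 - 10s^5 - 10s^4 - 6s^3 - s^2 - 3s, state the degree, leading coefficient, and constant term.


Highest power of s is 7, with coefficient 10. Constant term is 0.
Degree = 7, leading coefficient = 10, constant term = 0


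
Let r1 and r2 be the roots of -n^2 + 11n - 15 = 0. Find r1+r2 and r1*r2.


For an^2+bn+c=0: sum = -b/a, product = c/a.
a=-1, b=11, c=-15
Sum = -(11)/-1 = 11
Product = (-15)/-1 = 15


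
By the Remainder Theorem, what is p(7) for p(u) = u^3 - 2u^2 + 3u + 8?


By the Remainder Theorem, the remainder equals p(7):
  1*(7)^3 = 343
  -2*(7)^2 = -98
  3*(7)^1 = 21
  constant: 8
Sum: 343 - 98 + 21 + 8 = 274


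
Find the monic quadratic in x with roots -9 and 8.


p(x) = (x + 9)(x - 8)
Expand: x^2 + x - 72


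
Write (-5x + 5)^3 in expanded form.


Expand (-5x + 5)^3 by repeated multiplication:
  (-5x + 5)^2 = 25x^2 - 50x + 25
= -125x^3 + 375x^2 - 375x + 125


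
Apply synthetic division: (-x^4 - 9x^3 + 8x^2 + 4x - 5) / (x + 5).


Synthetic division with c = -5. Coefficients: -1, -9, 8, 4, -5
Bring down -1.
  -1 * -5 = 5; 5 - 9 = -4
  -4 * -5 = 20; 20 + 8 = 28
  28 * -5 = -140; -140 + 4 = -136
  -136 * -5 = 680; 680 - 5 = 675
Quotient: -x^3 - 4x^2 + 28x - 136, Remainder: 675


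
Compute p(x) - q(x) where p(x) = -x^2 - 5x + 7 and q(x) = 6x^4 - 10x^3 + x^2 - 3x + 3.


Distribute the minus sign:
  (-x^2 - 5x + 7)
- (6x^4 - 10x^3 + x^2 - 3x + 3)
Negate second polynomial: -6x^4 + 10x^3 - x^2 + 3x - 3
Add: -6x^4 + 10x^3 - 2x^2 - 2x + 4


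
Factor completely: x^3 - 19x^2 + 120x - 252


Try integer roots (divisors of -252). x=6: p(6)=0.
Divide out (x - 6): quotient is x^2 - 13x + 42.
Factor the quadratic: (x - 6)(x - 7)
Result: (x - 6)(x - 6)(x - 7)


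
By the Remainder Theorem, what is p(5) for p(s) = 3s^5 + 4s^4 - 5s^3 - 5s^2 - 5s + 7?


By the Remainder Theorem, the remainder equals p(5):
  3*(5)^5 = 9375
  4*(5)^4 = 2500
  -5*(5)^3 = -625
  -5*(5)^2 = -125
  -5*(5)^1 = -25
  constant: 7
Sum: 9375 + 2500 - 625 - 125 - 25 + 7 = 11107


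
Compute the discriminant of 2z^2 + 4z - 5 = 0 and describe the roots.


D = b^2 - 4ac = (4)^2 - 4(2)(-5) = 16 + 40 = 56
Since D > 0: two distinct irrational roots


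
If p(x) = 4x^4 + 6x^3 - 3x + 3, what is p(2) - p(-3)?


p(2) = 109
p(-3) = 174
p(2) - p(-3) = 109 - 174 = -65


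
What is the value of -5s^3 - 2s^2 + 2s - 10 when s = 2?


Using direct substitution:
  -5 * (2)^3 = -40
  -2 * (2)^2 = -8
  2 * (2)^1 = 4
  constant: -10
Sum = -40 - 8 + 4 - 10 = -54


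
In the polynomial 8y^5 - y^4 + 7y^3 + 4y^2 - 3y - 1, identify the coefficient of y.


Read off the coefficient of y: -3


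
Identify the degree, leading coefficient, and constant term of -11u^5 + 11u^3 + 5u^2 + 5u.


Highest power of u is 5, with coefficient -11. Constant term is 0.
Degree = 5, leading coefficient = -11, constant term = 0


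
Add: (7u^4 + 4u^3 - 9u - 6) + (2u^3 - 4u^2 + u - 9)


Align terms by degree and add:
  7u^4 + 4u^3 - 9u - 6
+ 2u^3 - 4u^2 + u - 9
= 7u^4 + 6u^3 - 4u^2 - 8u - 15


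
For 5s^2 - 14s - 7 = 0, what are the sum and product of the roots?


For as^2+bs+c=0: sum = -b/a, product = c/a.
a=5, b=-14, c=-7
Sum = -(-14)/5 = 14/5
Product = (-7)/5 = -7/5


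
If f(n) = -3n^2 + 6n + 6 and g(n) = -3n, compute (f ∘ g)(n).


Substitute g(n) into f:
f(g(n)) = -3*(-3n)^2 + 6*(-3n) + 6
(-3n)^2 = 9n^2
Expand and combine: -27n^2 - 18n + 6


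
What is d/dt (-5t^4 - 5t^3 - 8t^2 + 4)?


Apply the power rule term by term:
  d/dt(-5t^4) = -20t^3
  d/dt(-5t^3) = -15t^2
  d/dt(-8t^2) = -16t
  d/dt(4) = 0
p'(t) = -20t^3 - 15t^2 - 16t


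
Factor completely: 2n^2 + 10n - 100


Roots satisfy r1 + r2 = -b/a = -5 and r1*r2 = c/a = -50.
So r1 = 5, r2 = -10.
2n^2 + 10n - 100 = 2(n - r1)(n - r2) = 2(n - 5)(n + 10)


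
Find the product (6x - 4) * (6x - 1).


Distribute each term of the first polynomial:
  (6x)(6x - 1) = 36x^2 - 6x
  (-4)(6x - 1) = -24x + 4
Sum: 36x^2 - 30x + 4


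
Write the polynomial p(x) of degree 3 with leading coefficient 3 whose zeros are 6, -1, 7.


p(x) = 3(x - 6)(x + 1)(x - 7)
Expand: 3x^3 - 36x^2 + 87x + 126


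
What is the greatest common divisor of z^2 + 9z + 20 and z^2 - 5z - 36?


Factor each:
  z^2 + 9z + 20 = (z + 4)(z + 5)
  z^2 - 5z - 36 = (z + 4)(z - 9)
Common monic factor: z + 4


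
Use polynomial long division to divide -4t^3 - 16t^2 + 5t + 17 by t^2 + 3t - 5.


(-4t^3 - 16t^2 + 5t + 17) / (t^2 + 3t - 5)
Step 1: -4t * (t^2 + 3t - 5) = -4t^3 - 12t^2 + 20t; subtract.
Step 2: -4 * (t^2 + 3t - 5) = -4t^2 - 12t + 20; subtract.
Quotient: -4t - 4, Remainder: -3t - 3


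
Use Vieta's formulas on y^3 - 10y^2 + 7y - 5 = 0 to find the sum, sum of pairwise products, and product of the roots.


Monic cubic y^3+by^2+cy+d=0: sum=-b, pairwise sum=c, product=-d.
b=-10, c=7, d=-5
r1+r2+r3 = 10
r1r2+r1r3+r2r3 = 7
r1r2r3 = 5


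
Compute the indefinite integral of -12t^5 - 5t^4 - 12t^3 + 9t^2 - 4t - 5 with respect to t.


Reverse power rule on each term:
  ∫ -12t^5 dt = -2t^6
  ∫ -5t^4 dt = -t^5
  ∫ -12t^3 dt = -3t^4
  ∫ 9t^2 dt = 3t^3
  ∫ -4t dt = -2t^2
  ∫ -5 dt = -5t
F(t) = -2t^6 - t^5 - 3t^4 + 3t^3 - 2t^2 - 5t + C


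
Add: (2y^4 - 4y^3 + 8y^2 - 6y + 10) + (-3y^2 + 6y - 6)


Align terms by degree and add:
  2y^4 - 4y^3 + 8y^2 - 6y + 10
  -3y^2 + 6y - 6
= 2y^4 - 4y^3 + 5y^2 + 4


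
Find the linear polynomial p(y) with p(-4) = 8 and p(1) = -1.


p(y) = my + b. Using p(-4)=8, p(1)=-1:
m = (8 + 1)/(-4 - 1) = 9/-5 = -9/5
b = 8 - m*(-4) = 8 - 36/5 = 4/5
p(y) = -(9/5)y + (4/5)


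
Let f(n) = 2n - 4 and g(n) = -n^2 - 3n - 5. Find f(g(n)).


Substitute g(n) into f:
f(g(n)) = 2*(-n^2 - 3n - 5) + (-4)
Expand and combine: -2n^2 - 6n - 14


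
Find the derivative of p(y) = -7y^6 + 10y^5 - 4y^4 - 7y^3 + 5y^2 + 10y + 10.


Apply the power rule term by term:
  d/dy(-7y^6) = -42y^5
  d/dy(10y^5) = 50y^4
  d/dy(-4y^4) = -16y^3
  d/dy(-7y^3) = -21y^2
  d/dy(5y^2) = 10y
  d/dy(10y) = 10
  d/dy(10) = 0
p'(y) = -42y^5 + 50y^4 - 16y^3 - 21y^2 + 10y + 10


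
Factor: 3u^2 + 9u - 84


Roots satisfy r1 + r2 = -b/a = -3 and r1*r2 = c/a = -28.
So r1 = 4, r2 = -7.
3u^2 + 9u - 84 = 3(u - r1)(u - r2) = 3(u - 4)(u + 7)


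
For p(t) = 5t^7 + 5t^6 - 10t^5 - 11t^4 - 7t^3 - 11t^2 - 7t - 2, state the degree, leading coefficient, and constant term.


Highest power of t is 7, with coefficient 5. Constant term is -2.
Degree = 7, leading coefficient = 5, constant term = -2


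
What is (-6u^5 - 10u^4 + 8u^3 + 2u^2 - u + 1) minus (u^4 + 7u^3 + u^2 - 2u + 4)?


Distribute the minus sign:
  (-6u^5 - 10u^4 + 8u^3 + 2u^2 - u + 1)
- (u^4 + 7u^3 + u^2 - 2u + 4)
Negate second polynomial: -u^4 - 7u^3 - u^2 + 2u - 4
Add: -6u^5 - 11u^4 + u^3 + u^2 + u - 3


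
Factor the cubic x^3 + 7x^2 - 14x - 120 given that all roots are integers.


Try integer roots (divisors of -120). x=-6: p(-6)=0.
Divide out (x + 6): quotient is x^2 + x - 20.
Factor the quadratic: (x + 5)(x - 4)
Result: (x + 6)(x + 5)(x - 4)


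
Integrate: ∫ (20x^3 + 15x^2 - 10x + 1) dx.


Reverse power rule on each term:
  ∫ 20x^3 dx = 5x^4
  ∫ 15x^2 dx = 5x^3
  ∫ -10x dx = -5x^2
  ∫ 1 dx = x
F(x) = 5x^4 + 5x^3 - 5x^2 + x + C


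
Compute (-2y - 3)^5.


Expand (-2y - 3)^5 by repeated multiplication:
  (-2y - 3)^2 = 4y^2 + 12y + 9
  (-2y - 3)^3 = -8y^3 - 36y^2 - 54y - 27
  (-2y - 3)^4 = 16y^4 + 96y^3 + 216y^2 + 216y + 81
= -32y^5 - 240y^4 - 720y^3 - 1080y^2 - 810y - 243


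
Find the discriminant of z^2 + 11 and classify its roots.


D = b^2 - 4ac = (0)^2 - 4(1)(11) = 0 - 44 = -44
Since D < 0: two complex conjugate roots (no real roots)


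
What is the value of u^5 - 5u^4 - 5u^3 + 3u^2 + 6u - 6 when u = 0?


Using direct substitution:
  1 * (0)^5 = 0
  -5 * (0)^4 = 0
  -5 * (0)^3 = 0
  3 * (0)^2 = 0
  6 * (0)^1 = 0
  constant: -6
Sum = 0 + 0 + 0 + 0 + 0 - 6 = -6


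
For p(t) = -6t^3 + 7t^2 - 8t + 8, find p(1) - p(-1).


p(1) = 1
p(-1) = 29
p(1) - p(-1) = 1 - 29 = -28


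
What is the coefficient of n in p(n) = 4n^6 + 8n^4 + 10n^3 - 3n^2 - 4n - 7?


Read off the coefficient of n: -4


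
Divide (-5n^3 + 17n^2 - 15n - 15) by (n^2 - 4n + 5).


(-5n^3 + 17n^2 - 15n - 15) / (n^2 - 4n + 5)
Step 1: -5n * (n^2 - 4n + 5) = -5n^3 + 20n^2 - 25n; subtract.
Step 2: -3 * (n^2 - 4n + 5) = -3n^2 + 12n - 15; subtract.
Quotient: -5n - 3, Remainder: -2n


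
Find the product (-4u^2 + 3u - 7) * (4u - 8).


Distribute each term of the first polynomial:
  (-4u^2)(4u - 8) = -16u^3 + 32u^2
  (3u)(4u - 8) = 12u^2 - 24u
  (-7)(4u - 8) = -28u + 56
Sum: -16u^3 + 44u^2 - 52u + 56


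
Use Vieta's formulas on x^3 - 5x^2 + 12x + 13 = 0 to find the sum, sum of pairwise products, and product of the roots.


Monic cubic x^3+bx^2+cx+d=0: sum=-b, pairwise sum=c, product=-d.
b=-5, c=12, d=13
r1+r2+r3 = 5
r1r2+r1r3+r2r3 = 12
r1r2r3 = -13


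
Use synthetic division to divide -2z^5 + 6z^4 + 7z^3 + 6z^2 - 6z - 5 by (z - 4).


Synthetic division with c = 4. Coefficients: -2, 6, 7, 6, -6, -5
Bring down -2.
  -2 * 4 = -8; -8 + 6 = -2
  -2 * 4 = -8; -8 + 7 = -1
  -1 * 4 = -4; -4 + 6 = 2
  2 * 4 = 8; 8 - 6 = 2
  2 * 4 = 8; 8 - 5 = 3
Quotient: -2z^4 - 2z^3 - z^2 + 2z + 2, Remainder: 3


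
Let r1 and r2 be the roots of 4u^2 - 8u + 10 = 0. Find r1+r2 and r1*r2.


For au^2+bu+c=0: sum = -b/a, product = c/a.
a=4, b=-8, c=10
Sum = -(-8)/4 = 2
Product = (10)/4 = 5/2


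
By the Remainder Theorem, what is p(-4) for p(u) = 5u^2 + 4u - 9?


By the Remainder Theorem, the remainder equals p(-4):
  5*(-4)^2 = 80
  4*(-4)^1 = -16
  constant: -9
Sum: 80 - 16 - 9 = 55


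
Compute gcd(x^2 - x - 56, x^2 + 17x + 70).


Factor each:
  x^2 - x - 56 = (x + 7)(x - 8)
  x^2 + 17x + 70 = (x + 7)(x + 10)
Common monic factor: x + 7


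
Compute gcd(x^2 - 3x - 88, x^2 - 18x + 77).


Factor each:
  x^2 - 3x - 88 = (x - 11)(x + 8)
  x^2 - 18x + 77 = (x - 11)(x - 7)
Common monic factor: x - 11


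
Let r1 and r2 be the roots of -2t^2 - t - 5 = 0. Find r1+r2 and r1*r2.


For at^2+bt+c=0: sum = -b/a, product = c/a.
a=-2, b=-1, c=-5
Sum = -(-1)/-2 = -1/2
Product = (-5)/-2 = 5/2


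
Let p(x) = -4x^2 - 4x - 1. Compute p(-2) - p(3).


p(-2) = -9
p(3) = -49
p(-2) - p(3) = -9 + 49 = 40


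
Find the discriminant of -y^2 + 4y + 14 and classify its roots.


D = b^2 - 4ac = (4)^2 - 4(-1)(14) = 16 + 56 = 72
Since D > 0: two distinct irrational roots


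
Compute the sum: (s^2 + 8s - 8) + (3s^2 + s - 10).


Align terms by degree and add:
  s^2 + 8s - 8
+ 3s^2 + s - 10
= 4s^2 + 9s - 18


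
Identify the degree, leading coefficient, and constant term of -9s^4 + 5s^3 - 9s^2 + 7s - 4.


Highest power of s is 4, with coefficient -9. Constant term is -4.
Degree = 4, leading coefficient = -9, constant term = -4


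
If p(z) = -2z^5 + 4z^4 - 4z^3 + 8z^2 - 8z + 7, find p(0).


Using direct substitution:
  -2 * (0)^5 = 0
  4 * (0)^4 = 0
  -4 * (0)^3 = 0
  8 * (0)^2 = 0
  -8 * (0)^1 = 0
  constant: 7
Sum = 0 + 0 + 0 + 0 + 0 + 7 = 7


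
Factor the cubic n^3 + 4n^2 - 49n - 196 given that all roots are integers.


Try integer roots (divisors of -196). n=-4: p(-4)=0.
Divide out (n + 4): quotient is n^2 - 49.
Factor the quadratic: (n - 7)(n + 7)
Result: (n + 4)(n - 7)(n + 7)


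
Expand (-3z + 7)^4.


Expand (-3z + 7)^4 by repeated multiplication:
  (-3z + 7)^2 = 9z^2 - 42z + 49
  (-3z + 7)^3 = -27z^3 + 189z^2 - 441z + 343
= 81z^4 - 756z^3 + 2646z^2 - 4116z + 2401


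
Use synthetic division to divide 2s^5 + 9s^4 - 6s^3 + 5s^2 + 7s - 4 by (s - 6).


Synthetic division with c = 6. Coefficients: 2, 9, -6, 5, 7, -4
Bring down 2.
  2 * 6 = 12; 12 + 9 = 21
  21 * 6 = 126; 126 - 6 = 120
  120 * 6 = 720; 720 + 5 = 725
  725 * 6 = 4350; 4350 + 7 = 4357
  4357 * 6 = 26142; 26142 - 4 = 26138
Quotient: 2s^4 + 21s^3 + 120s^2 + 725s + 4357, Remainder: 26138


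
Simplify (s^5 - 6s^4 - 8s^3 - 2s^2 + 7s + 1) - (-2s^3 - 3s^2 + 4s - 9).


Distribute the minus sign:
  (s^5 - 6s^4 - 8s^3 - 2s^2 + 7s + 1)
- (-2s^3 - 3s^2 + 4s - 9)
Negate second polynomial: 2s^3 + 3s^2 - 4s + 9
Add: s^5 - 6s^4 - 6s^3 + s^2 + 3s + 10


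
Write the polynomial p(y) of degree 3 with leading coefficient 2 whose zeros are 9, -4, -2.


p(y) = 2(y - 9)(y + 4)(y + 2)
Expand: 2y^3 - 6y^2 - 92y - 144


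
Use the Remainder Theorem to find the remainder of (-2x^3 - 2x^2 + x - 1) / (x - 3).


By the Remainder Theorem, the remainder equals p(3):
  -2*(3)^3 = -54
  -2*(3)^2 = -18
  1*(3)^1 = 3
  constant: -1
Sum: -54 - 18 + 3 - 1 = -70


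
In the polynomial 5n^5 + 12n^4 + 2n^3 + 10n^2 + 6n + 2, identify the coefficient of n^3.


Read off the coefficient of n^3: 2


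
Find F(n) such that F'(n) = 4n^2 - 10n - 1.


Reverse power rule on each term:
  ∫ 4n^2 dn = (4/3)n^3
  ∫ -10n dn = -5n^2
  ∫ -1 dn = -n
F(n) = (4/3)n^3 - 5n^2 - n + C


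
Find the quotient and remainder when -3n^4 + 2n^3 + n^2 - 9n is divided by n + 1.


(-3n^4 + 2n^3 + n^2 - 9n) / (n + 1)
Step 1: -3n^3 * (n + 1) = -3n^4 - 3n^3; subtract.
Step 2: 5n^2 * (n + 1) = 5n^3 + 5n^2; subtract.
Step 3: -4n * (n + 1) = -4n^2 - 4n; subtract.
Step 4: -5 * (n + 1) = -5n - 5; subtract.
Quotient: -3n^3 + 5n^2 - 4n - 5, Remainder: 5


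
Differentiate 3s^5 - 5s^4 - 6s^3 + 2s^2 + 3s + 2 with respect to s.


Apply the power rule term by term:
  d/ds(3s^5) = 15s^4
  d/ds(-5s^4) = -20s^3
  d/ds(-6s^3) = -18s^2
  d/ds(2s^2) = 4s
  d/ds(3s) = 3
  d/ds(2) = 0
p'(s) = 15s^4 - 20s^3 - 18s^2 + 4s + 3


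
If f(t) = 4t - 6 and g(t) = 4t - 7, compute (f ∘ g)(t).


Substitute g(t) into f:
f(g(t)) = 4*(4t - 7) + (-6)
Expand and combine: 16t - 34


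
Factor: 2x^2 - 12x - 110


Roots satisfy r1 + r2 = -b/a = 6 and r1*r2 = c/a = -55.
So r1 = -5, r2 = 11.
2x^2 - 12x - 110 = 2(x - r1)(x - r2) = 2(x + 5)(x - 11)


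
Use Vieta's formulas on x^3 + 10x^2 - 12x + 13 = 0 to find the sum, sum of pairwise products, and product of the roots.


Monic cubic x^3+bx^2+cx+d=0: sum=-b, pairwise sum=c, product=-d.
b=10, c=-12, d=13
r1+r2+r3 = -10
r1r2+r1r3+r2r3 = -12
r1r2r3 = -13


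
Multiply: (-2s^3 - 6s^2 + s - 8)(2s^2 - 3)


Distribute each term of the first polynomial:
  (-2s^3)(2s^2 - 3) = -4s^5 + 6s^3
  (-6s^2)(2s^2 - 3) = -12s^4 + 18s^2
  (s)(2s^2 - 3) = 2s^3 - 3s
  (-8)(2s^2 - 3) = -16s^2 + 24
Sum: -4s^5 - 12s^4 + 8s^3 + 2s^2 - 3s + 24


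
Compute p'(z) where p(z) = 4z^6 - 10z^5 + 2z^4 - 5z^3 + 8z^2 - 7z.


Apply the power rule term by term:
  d/dz(4z^6) = 24z^5
  d/dz(-10z^5) = -50z^4
  d/dz(2z^4) = 8z^3
  d/dz(-5z^3) = -15z^2
  d/dz(8z^2) = 16z
  d/dz(-7z) = -7
p'(z) = 24z^5 - 50z^4 + 8z^3 - 15z^2 + 16z - 7


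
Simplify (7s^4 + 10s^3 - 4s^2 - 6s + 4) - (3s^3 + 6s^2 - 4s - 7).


Distribute the minus sign:
  (7s^4 + 10s^3 - 4s^2 - 6s + 4)
- (3s^3 + 6s^2 - 4s - 7)
Negate second polynomial: -3s^3 - 6s^2 + 4s + 7
Add: 7s^4 + 7s^3 - 10s^2 - 2s + 11


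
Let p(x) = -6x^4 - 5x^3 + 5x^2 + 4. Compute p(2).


Using direct substitution:
  -6 * (2)^4 = -96
  -5 * (2)^3 = -40
  5 * (2)^2 = 20
  0 * (2)^1 = 0
  constant: 4
Sum = -96 - 40 + 20 + 0 + 4 = -112


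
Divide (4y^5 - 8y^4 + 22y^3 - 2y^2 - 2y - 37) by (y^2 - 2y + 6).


(4y^5 - 8y^4 + 22y^3 - 2y^2 - 2y - 37) / (y^2 - 2y + 6)
Step 1: 4y^3 * (y^2 - 2y + 6) = 4y^5 - 8y^4 + 24y^3; subtract.
Step 2: 0 * (y^2 - 2y + 6) = 0; subtract.
Step 3: -2y * (y^2 - 2y + 6) = -2y^3 + 4y^2 - 12y; subtract.
Step 4: -6 * (y^2 - 2y + 6) = -6y^2 + 12y - 36; subtract.
Quotient: 4y^3 - 2y - 6, Remainder: -2y - 1


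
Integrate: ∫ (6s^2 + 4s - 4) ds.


Reverse power rule on each term:
  ∫ 6s^2 ds = 2s^3
  ∫ 4s ds = 2s^2
  ∫ -4 ds = -4s
F(s) = 2s^3 + 2s^2 - 4s + C


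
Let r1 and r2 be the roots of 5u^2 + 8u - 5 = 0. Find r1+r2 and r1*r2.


For au^2+bu+c=0: sum = -b/a, product = c/a.
a=5, b=8, c=-5
Sum = -(8)/5 = -8/5
Product = (-5)/5 = -1


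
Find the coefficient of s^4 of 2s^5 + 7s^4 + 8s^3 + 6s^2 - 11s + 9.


Read off the coefficient of s^4: 7


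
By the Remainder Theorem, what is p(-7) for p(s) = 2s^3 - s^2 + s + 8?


By the Remainder Theorem, the remainder equals p(-7):
  2*(-7)^3 = -686
  -1*(-7)^2 = -49
  1*(-7)^1 = -7
  constant: 8
Sum: -686 - 49 - 7 + 8 = -734


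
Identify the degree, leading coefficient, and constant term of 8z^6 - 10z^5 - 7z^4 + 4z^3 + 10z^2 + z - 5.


Highest power of z is 6, with coefficient 8. Constant term is -5.
Degree = 6, leading coefficient = 8, constant term = -5


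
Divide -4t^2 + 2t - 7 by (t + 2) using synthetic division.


Synthetic division with c = -2. Coefficients: -4, 2, -7
Bring down -4.
  -4 * -2 = 8; 8 + 2 = 10
  10 * -2 = -20; -20 - 7 = -27
Quotient: -4t + 10, Remainder: -27


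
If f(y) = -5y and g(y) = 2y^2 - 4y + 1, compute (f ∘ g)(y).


Substitute g(y) into f:
f(g(y)) = -5*(2y^2 - 4y + 1)
Expand and combine: -10y^2 + 20y - 5


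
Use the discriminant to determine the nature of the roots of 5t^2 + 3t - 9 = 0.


D = b^2 - 4ac = (3)^2 - 4(5)(-9) = 9 + 180 = 189
Since D > 0: two distinct irrational roots


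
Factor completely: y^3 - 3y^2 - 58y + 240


Try integer roots (divisors of 240). y=5: p(5)=0.
Divide out (y - 5): quotient is y^2 + 2y - 48.
Factor the quadratic: (y + 8)(y - 6)
Result: (y - 5)(y + 8)(y - 6)


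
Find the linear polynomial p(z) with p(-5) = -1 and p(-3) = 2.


p(z) = mz + b. Using p(-5)=-1, p(-3)=2:
m = (-1 - 2)/(-5 + 3) = -3/-2 = 3/2
b = -1 - m*(-5) = -1 + 15/2 = 13/2
p(z) = (3/2)z + (13/2)


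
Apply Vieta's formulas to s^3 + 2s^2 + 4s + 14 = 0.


Monic cubic s^3+bs^2+cs+d=0: sum=-b, pairwise sum=c, product=-d.
b=2, c=4, d=14
r1+r2+r3 = -2
r1r2+r1r3+r2r3 = 4
r1r2r3 = -14


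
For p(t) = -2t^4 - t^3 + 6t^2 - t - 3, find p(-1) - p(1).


p(-1) = 3
p(1) = -1
p(-1) - p(1) = 3 + 1 = 4


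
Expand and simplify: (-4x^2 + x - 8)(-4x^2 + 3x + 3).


Distribute each term of the first polynomial:
  (-4x^2)(-4x^2 + 3x + 3) = 16x^4 - 12x^3 - 12x^2
  (x)(-4x^2 + 3x + 3) = -4x^3 + 3x^2 + 3x
  (-8)(-4x^2 + 3x + 3) = 32x^2 - 24x - 24
Sum: 16x^4 - 16x^3 + 23x^2 - 21x - 24


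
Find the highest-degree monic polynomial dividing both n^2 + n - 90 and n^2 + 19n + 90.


Factor each:
  n^2 + n - 90 = (n + 10)(n - 9)
  n^2 + 19n + 90 = (n + 10)(n + 9)
Common monic factor: n + 10


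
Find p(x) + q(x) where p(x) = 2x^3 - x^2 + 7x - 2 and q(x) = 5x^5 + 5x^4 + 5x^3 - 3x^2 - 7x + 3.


Align terms by degree and add:
  2x^3 - x^2 + 7x - 2
+ 5x^5 + 5x^4 + 5x^3 - 3x^2 - 7x + 3
= 5x^5 + 5x^4 + 7x^3 - 4x^2 + 1


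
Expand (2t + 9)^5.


Expand (2t + 9)^5 by repeated multiplication:
  (2t + 9)^2 = 4t^2 + 36t + 81
  (2t + 9)^3 = 8t^3 + 108t^2 + 486t + 729
  (2t + 9)^4 = 16t^4 + 288t^3 + 1944t^2 + 5832t + 6561
= 32t^5 + 720t^4 + 6480t^3 + 29160t^2 + 65610t + 59049


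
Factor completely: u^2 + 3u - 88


Roots satisfy r1 + r2 = -b/a = -3 and r1*r2 = c/a = -88.
So r1 = -11, r2 = 8.
u^2 + 3u - 88 = (u - r1)(u - r2) = (u + 11)(u - 8)


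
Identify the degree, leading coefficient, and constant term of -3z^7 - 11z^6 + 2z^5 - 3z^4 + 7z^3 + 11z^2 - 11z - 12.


Highest power of z is 7, with coefficient -3. Constant term is -12.
Degree = 7, leading coefficient = -3, constant term = -12


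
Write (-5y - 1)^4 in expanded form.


Expand (-5y - 1)^4 by repeated multiplication:
  (-5y - 1)^2 = 25y^2 + 10y + 1
  (-5y - 1)^3 = -125y^3 - 75y^2 - 15y - 1
= 625y^4 + 500y^3 + 150y^2 + 20y + 1


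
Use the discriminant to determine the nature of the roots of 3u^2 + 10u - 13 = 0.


D = b^2 - 4ac = (10)^2 - 4(3)(-13) = 100 + 156 = 256
Since D > 0: two distinct rational roots


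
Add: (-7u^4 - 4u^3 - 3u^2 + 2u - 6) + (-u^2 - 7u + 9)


Align terms by degree and add:
  -7u^4 - 4u^3 - 3u^2 + 2u - 6
  -u^2 - 7u + 9
= -7u^4 - 4u^3 - 4u^2 - 5u + 3


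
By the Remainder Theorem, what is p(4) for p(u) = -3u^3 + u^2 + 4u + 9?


By the Remainder Theorem, the remainder equals p(4):
  -3*(4)^3 = -192
  1*(4)^2 = 16
  4*(4)^1 = 16
  constant: 9
Sum: -192 + 16 + 16 + 9 = -151


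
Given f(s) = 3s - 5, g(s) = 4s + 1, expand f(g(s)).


Substitute g(s) into f:
f(g(s)) = 3*(4s + 1) + (-5)
Expand and combine: 12s - 2


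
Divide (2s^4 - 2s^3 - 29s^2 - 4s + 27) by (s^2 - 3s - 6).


(2s^4 - 2s^3 - 29s^2 - 4s + 27) / (s^2 - 3s - 6)
Step 1: 2s^2 * (s^2 - 3s - 6) = 2s^4 - 6s^3 - 12s^2; subtract.
Step 2: 4s * (s^2 - 3s - 6) = 4s^3 - 12s^2 - 24s; subtract.
Step 3: -5 * (s^2 - 3s - 6) = -5s^2 + 15s + 30; subtract.
Quotient: 2s^2 + 4s - 5, Remainder: 5s - 3


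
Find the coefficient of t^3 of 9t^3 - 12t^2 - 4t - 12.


Read off the coefficient of t^3: 9


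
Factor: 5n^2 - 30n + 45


Roots satisfy r1 + r2 = -b/a = 6 and r1*r2 = c/a = 9.
So r1 = 3, r2 = 3.
5n^2 - 30n + 45 = 5(n - r1)(n - r2) = 5(n - 3)(n - 3)


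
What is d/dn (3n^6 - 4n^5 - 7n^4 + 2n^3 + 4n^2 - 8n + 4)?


Apply the power rule term by term:
  d/dn(3n^6) = 18n^5
  d/dn(-4n^5) = -20n^4
  d/dn(-7n^4) = -28n^3
  d/dn(2n^3) = 6n^2
  d/dn(4n^2) = 8n
  d/dn(-8n) = -8
  d/dn(4) = 0
p'(n) = 18n^5 - 20n^4 - 28n^3 + 6n^2 + 8n - 8


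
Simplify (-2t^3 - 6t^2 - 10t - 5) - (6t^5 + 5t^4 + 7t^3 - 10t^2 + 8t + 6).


Distribute the minus sign:
  (-2t^3 - 6t^2 - 10t - 5)
- (6t^5 + 5t^4 + 7t^3 - 10t^2 + 8t + 6)
Negate second polynomial: -6t^5 - 5t^4 - 7t^3 + 10t^2 - 8t - 6
Add: -6t^5 - 5t^4 - 9t^3 + 4t^2 - 18t - 11


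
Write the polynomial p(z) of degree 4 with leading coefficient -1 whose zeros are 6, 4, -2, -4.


p(z) = -(z - 6)(z - 4)(z + 2)(z + 4)
Expand: -z^4 + 4z^3 + 28z^2 - 64z - 192


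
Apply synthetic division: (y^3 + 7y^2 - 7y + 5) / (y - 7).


Synthetic division with c = 7. Coefficients: 1, 7, -7, 5
Bring down 1.
  1 * 7 = 7; 7 + 7 = 14
  14 * 7 = 98; 98 - 7 = 91
  91 * 7 = 637; 637 + 5 = 642
Quotient: y^2 + 14y + 91, Remainder: 642


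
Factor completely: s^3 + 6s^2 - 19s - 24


Try integer roots (divisors of -24). s=3: p(3)=0.
Divide out (s - 3): quotient is s^2 + 9s + 8.
Factor the quadratic: (s + 8)(s + 1)
Result: (s - 3)(s + 8)(s + 1)


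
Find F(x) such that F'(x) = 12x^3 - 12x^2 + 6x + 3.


Reverse power rule on each term:
  ∫ 12x^3 dx = 3x^4
  ∫ -12x^2 dx = -4x^3
  ∫ 6x dx = 3x^2
  ∫ 3 dx = 3x
F(x) = 3x^4 - 4x^3 + 3x^2 + 3x + C


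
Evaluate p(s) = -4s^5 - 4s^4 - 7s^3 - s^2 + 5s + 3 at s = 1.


Using direct substitution:
  -4 * (1)^5 = -4
  -4 * (1)^4 = -4
  -7 * (1)^3 = -7
  -1 * (1)^2 = -1
  5 * (1)^1 = 5
  constant: 3
Sum = -4 - 4 - 7 - 1 + 5 + 3 = -8


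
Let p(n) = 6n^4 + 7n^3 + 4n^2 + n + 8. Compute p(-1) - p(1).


p(-1) = 10
p(1) = 26
p(-1) - p(1) = 10 - 26 = -16


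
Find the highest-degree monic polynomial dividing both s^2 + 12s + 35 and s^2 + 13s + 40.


Factor each:
  s^2 + 12s + 35 = (s + 5)(s + 7)
  s^2 + 13s + 40 = (s + 5)(s + 8)
Common monic factor: s + 5


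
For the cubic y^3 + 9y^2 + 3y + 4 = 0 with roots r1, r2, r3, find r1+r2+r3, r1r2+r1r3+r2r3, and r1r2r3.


Monic cubic y^3+by^2+cy+d=0: sum=-b, pairwise sum=c, product=-d.
b=9, c=3, d=4
r1+r2+r3 = -9
r1r2+r1r3+r2r3 = 3
r1r2r3 = -4


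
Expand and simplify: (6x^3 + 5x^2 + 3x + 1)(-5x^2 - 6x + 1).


Distribute each term of the first polynomial:
  (6x^3)(-5x^2 - 6x + 1) = -30x^5 - 36x^4 + 6x^3
  (5x^2)(-5x^2 - 6x + 1) = -25x^4 - 30x^3 + 5x^2
  (3x)(-5x^2 - 6x + 1) = -15x^3 - 18x^2 + 3x
  (1)(-5x^2 - 6x + 1) = -5x^2 - 6x + 1
Sum: -30x^5 - 61x^4 - 39x^3 - 18x^2 - 3x + 1


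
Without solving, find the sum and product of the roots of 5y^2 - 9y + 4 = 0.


For ay^2+by+c=0: sum = -b/a, product = c/a.
a=5, b=-9, c=4
Sum = -(-9)/5 = 9/5
Product = (4)/5 = 4/5


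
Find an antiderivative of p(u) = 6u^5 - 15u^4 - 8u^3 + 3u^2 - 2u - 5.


Reverse power rule on each term:
  ∫ 6u^5 du = u^6
  ∫ -15u^4 du = -3u^5
  ∫ -8u^3 du = -2u^4
  ∫ 3u^2 du = u^3
  ∫ -2u du = -u^2
  ∫ -5 du = -5u
F(u) = u^6 - 3u^5 - 2u^4 + u^3 - u^2 - 5u + C


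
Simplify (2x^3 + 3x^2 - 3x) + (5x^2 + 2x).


Align terms by degree and add:
  2x^3 + 3x^2 - 3x
+ 5x^2 + 2x
= 2x^3 + 8x^2 - x


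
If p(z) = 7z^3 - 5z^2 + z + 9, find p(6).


Using direct substitution:
  7 * (6)^3 = 1512
  -5 * (6)^2 = -180
  1 * (6)^1 = 6
  constant: 9
Sum = 1512 - 180 + 6 + 9 = 1347


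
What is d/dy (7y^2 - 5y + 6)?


Apply the power rule term by term:
  d/dy(7y^2) = 14y
  d/dy(-5y) = -5
  d/dy(6) = 0
p'(y) = 14y - 5


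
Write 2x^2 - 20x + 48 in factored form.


Roots satisfy r1 + r2 = -b/a = 10 and r1*r2 = c/a = 24.
So r1 = 4, r2 = 6.
2x^2 - 20x + 48 = 2(x - r1)(x - r2) = 2(x - 4)(x - 6)


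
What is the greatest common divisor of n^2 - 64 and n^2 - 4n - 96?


Factor each:
  n^2 - 64 = (n + 8)(n - 8)
  n^2 - 4n - 96 = (n + 8)(n - 12)
Common monic factor: n + 8


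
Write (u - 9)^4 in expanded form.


Expand (u - 9)^4 by repeated multiplication:
  (u - 9)^2 = u^2 - 18u + 81
  (u - 9)^3 = u^3 - 27u^2 + 243u - 729
= u^4 - 36u^3 + 486u^2 - 2916u + 6561


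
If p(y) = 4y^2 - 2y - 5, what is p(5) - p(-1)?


p(5) = 85
p(-1) = 1
p(5) - p(-1) = 85 - 1 = 84


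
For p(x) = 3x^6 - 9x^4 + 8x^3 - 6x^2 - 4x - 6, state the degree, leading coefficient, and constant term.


Highest power of x is 6, with coefficient 3. Constant term is -6.
Degree = 6, leading coefficient = 3, constant term = -6


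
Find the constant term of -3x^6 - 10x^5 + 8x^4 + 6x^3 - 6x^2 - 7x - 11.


Read off the constant term: -11


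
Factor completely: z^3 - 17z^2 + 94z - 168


Try integer roots (divisors of -168). z=7: p(7)=0.
Divide out (z - 7): quotient is z^2 - 10z + 24.
Factor the quadratic: (z - 6)(z - 4)
Result: (z - 7)(z - 6)(z - 4)


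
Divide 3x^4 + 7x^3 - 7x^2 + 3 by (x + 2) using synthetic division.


Synthetic division with c = -2. Coefficients: 3, 7, -7, 0, 3
Bring down 3.
  3 * -2 = -6; -6 + 7 = 1
  1 * -2 = -2; -2 - 7 = -9
  -9 * -2 = 18; 18 + 0 = 18
  18 * -2 = -36; -36 + 3 = -33
Quotient: 3x^3 + x^2 - 9x + 18, Remainder: -33


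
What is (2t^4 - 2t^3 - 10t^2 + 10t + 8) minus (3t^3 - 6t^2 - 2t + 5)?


Distribute the minus sign:
  (2t^4 - 2t^3 - 10t^2 + 10t + 8)
- (3t^3 - 6t^2 - 2t + 5)
Negate second polynomial: -3t^3 + 6t^2 + 2t - 5
Add: 2t^4 - 5t^3 - 4t^2 + 12t + 3


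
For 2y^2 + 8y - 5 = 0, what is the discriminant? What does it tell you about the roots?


D = b^2 - 4ac = (8)^2 - 4(2)(-5) = 64 + 40 = 104
Since D > 0: two distinct irrational roots


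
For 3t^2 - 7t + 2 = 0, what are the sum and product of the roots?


For at^2+bt+c=0: sum = -b/a, product = c/a.
a=3, b=-7, c=2
Sum = -(-7)/3 = 7/3
Product = (2)/3 = 2/3


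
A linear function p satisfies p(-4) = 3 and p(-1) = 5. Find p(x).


p(x) = mx + b. Using p(-4)=3, p(-1)=5:
m = (3 - 5)/(-4 + 1) = -2/-3 = 2/3
b = 3 - m*(-4) = 3 + 8/3 = 17/3
p(x) = (2/3)x + (17/3)


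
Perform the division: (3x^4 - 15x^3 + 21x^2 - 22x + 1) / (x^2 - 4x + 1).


(3x^4 - 15x^3 + 21x^2 - 22x + 1) / (x^2 - 4x + 1)
Step 1: 3x^2 * (x^2 - 4x + 1) = 3x^4 - 12x^3 + 3x^2; subtract.
Step 2: -3x * (x^2 - 4x + 1) = -3x^3 + 12x^2 - 3x; subtract.
Step 3: 6 * (x^2 - 4x + 1) = 6x^2 - 24x + 6; subtract.
Quotient: 3x^2 - 3x + 6, Remainder: 5x - 5


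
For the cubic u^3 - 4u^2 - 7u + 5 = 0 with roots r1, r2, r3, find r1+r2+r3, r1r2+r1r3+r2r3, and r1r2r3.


Monic cubic u^3+bu^2+cu+d=0: sum=-b, pairwise sum=c, product=-d.
b=-4, c=-7, d=5
r1+r2+r3 = 4
r1r2+r1r3+r2r3 = -7
r1r2r3 = -5


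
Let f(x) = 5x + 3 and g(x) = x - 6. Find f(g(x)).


Substitute g(x) into f:
f(g(x)) = 5*(x - 6) + 3
Expand and combine: 5x - 27


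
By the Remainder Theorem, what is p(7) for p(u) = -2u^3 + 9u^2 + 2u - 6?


By the Remainder Theorem, the remainder equals p(7):
  -2*(7)^3 = -686
  9*(7)^2 = 441
  2*(7)^1 = 14
  constant: -6
Sum: -686 + 441 + 14 - 6 = -237


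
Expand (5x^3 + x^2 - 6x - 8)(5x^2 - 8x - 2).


Distribute each term of the first polynomial:
  (5x^3)(5x^2 - 8x - 2) = 25x^5 - 40x^4 - 10x^3
  (x^2)(5x^2 - 8x - 2) = 5x^4 - 8x^3 - 2x^2
  (-6x)(5x^2 - 8x - 2) = -30x^3 + 48x^2 + 12x
  (-8)(5x^2 - 8x - 2) = -40x^2 + 64x + 16
Sum: 25x^5 - 35x^4 - 48x^3 + 6x^2 + 76x + 16


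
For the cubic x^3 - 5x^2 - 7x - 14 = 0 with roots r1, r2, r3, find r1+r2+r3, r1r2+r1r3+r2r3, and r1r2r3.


Monic cubic x^3+bx^2+cx+d=0: sum=-b, pairwise sum=c, product=-d.
b=-5, c=-7, d=-14
r1+r2+r3 = 5
r1r2+r1r3+r2r3 = -7
r1r2r3 = 14
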